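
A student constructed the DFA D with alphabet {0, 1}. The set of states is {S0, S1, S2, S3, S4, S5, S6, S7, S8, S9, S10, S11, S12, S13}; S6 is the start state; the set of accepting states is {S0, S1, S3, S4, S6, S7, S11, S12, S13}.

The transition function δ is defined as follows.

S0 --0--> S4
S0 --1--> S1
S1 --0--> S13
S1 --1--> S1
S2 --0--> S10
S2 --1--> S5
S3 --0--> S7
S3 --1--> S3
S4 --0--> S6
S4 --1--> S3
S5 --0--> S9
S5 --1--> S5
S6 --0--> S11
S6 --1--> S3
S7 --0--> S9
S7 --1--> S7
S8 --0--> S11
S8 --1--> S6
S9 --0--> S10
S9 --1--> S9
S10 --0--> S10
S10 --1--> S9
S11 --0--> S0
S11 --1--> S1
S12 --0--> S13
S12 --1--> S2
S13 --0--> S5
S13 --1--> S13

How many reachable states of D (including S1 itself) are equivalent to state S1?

2

Reachable states from the start: {S0,S1,S3,S4,S5,S6,S7,S9,S10,S11,S13}. Unreachable: {S2,S8,S12} — drop them.
Initial partition by acceptance: {S0,S1,S3,S4,S6,S7,S11,S13} | {S5,S9,S10}.
On input 0, block {S0,S1,S3,S4,S6,S7,S11,S13} splits into {S0,S1,S3,S4,S6,S11} and {S7,S13}.
On input 0, block {S0,S1,S3,S4,S6,S11} splits into {S0,S4,S6,S11} and {S1,S3}.
Stable partition: {S0,S4,S6,S11} | {S5,S9,S10} | {S7,S13} | {S1,S3} — 4 equivalence classes.
State S1 belongs to the block {S1,S3}, which has 2 states.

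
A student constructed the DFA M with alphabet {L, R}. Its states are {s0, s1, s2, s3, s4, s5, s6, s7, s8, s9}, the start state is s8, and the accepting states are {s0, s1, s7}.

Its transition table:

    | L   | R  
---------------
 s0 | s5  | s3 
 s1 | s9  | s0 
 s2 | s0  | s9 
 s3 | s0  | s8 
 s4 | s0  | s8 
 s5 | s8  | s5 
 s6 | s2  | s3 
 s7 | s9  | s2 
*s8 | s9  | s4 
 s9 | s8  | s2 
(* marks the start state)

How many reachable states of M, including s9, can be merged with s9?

2

States {s1,s6,s7} cannot be reached from the start state, so discard them.
Start with accepting vs non-accepting: {s0} | {s2,s3,s4,s5,s8,s9}.
Split {s2,s3,s4,s5,s8,s9} by δ(·,L) → {s2,s3,s4} and {s5,s8,s9}.
On input R, block {s5,s8,s9} splits into {s8,s9} and {s5}.
No further refinement is possible. Final partition (4 blocks): {s0} | {s2,s3,s4} | {s8,s9} | {s5}.
The equivalence class containing s9 is {s8,s9}, of size 2.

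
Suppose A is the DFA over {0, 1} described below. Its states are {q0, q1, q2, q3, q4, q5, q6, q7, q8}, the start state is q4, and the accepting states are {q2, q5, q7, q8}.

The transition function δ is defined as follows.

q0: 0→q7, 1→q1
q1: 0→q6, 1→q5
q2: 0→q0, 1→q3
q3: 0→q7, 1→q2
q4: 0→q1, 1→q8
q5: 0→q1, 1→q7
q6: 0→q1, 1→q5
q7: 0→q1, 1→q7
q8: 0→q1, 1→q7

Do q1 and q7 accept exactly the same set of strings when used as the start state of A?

No

First remove the unreachable states {q0,q2,q3}; 6 states remain.
Initial partition by acceptance: {q5,q7,q8} | {q1,q4,q6}.
Stable partition: {q5,q7,q8} | {q1,q4,q6} — 2 equivalence classes.
q1 and q7 end up in different blocks, so they are distinguishable. For instance, the string 'ε' is accepted from only q7.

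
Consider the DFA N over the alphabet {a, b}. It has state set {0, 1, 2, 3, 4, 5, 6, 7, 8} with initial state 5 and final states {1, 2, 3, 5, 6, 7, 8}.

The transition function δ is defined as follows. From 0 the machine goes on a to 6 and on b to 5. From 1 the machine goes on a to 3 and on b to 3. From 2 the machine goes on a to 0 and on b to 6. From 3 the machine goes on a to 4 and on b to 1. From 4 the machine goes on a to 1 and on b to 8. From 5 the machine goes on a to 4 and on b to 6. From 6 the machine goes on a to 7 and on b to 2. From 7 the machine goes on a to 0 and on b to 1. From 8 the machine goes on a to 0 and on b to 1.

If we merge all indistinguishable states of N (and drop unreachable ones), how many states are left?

3

P0 = {1,2,3,5,6,7,8} | {0,4}.
On input a, block {1,2,3,5,6,7,8} splits into {2,3,5,7,8} and {1,6}.
No further refinement is possible. Final partition (3 blocks): {2,3,5,7,8} | {0,4} | {1,6}.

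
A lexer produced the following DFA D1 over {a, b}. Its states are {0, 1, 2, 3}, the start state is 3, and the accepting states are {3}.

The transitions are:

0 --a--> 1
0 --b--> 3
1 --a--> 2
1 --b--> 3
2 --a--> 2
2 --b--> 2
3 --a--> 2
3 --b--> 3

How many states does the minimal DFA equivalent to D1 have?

2

First remove the unreachable states {0,1}; 2 states remain.
Start with accepting vs non-accepting: {3} | {2}.
The partition is now stable with 2 blocks: {3} | {2}.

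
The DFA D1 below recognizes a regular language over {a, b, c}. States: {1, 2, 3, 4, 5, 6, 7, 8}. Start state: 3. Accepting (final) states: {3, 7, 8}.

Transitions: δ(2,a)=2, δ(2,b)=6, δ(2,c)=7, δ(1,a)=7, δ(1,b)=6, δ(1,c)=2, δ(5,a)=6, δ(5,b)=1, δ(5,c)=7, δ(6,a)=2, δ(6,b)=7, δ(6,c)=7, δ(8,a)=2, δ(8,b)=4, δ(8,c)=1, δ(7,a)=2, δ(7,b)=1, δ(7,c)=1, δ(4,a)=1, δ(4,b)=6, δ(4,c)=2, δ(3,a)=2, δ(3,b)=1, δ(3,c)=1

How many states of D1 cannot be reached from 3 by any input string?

3

No path from 3 leads to 4, 5, 8; the other 5 states are all reachable.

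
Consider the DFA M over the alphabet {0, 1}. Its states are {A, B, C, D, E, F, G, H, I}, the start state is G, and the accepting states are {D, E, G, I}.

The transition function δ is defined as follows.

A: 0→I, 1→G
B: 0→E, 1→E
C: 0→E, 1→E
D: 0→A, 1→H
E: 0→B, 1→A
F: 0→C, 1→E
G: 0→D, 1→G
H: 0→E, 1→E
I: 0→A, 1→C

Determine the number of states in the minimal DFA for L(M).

5

First remove the unreachable states {F}; 8 states remain.
P0 = {D,E,G,I} | {A,B,C,H}.
Refine {D,E,G,I} on symbol 0: members go to different blocks, giving {D,E,I} and {G}.
Split {A,B,C,H} by δ(·,1) → {B,C,H} and {A}.
Refine {D,E,I} on symbol 0: members go to different blocks, giving {D,I} and {E}.
Stable partition: {D,I} | {B,C,H} | {G} | {A} | {E} — 5 equivalence classes.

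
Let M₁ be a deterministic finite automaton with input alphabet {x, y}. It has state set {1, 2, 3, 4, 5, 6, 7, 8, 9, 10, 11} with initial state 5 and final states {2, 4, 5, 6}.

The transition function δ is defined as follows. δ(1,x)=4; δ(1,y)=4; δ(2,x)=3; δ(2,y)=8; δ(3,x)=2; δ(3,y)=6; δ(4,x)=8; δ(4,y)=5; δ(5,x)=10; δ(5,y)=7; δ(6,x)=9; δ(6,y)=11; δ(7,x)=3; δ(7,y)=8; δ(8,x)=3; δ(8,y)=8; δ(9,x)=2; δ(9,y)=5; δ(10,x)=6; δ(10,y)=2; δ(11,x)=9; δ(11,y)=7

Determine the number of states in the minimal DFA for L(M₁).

Reachable states from the start: {2,3,5,6,7,8,9,10,11}. Unreachable: {1,4} — drop them.
Start with accepting vs non-accepting: {2,5,6} | {3,7,8,9,10,11}.
On input x, block {3,7,8,9,10,11} splits into {3,9,10} and {7,8,11}.
No further refinement is possible. Final partition (3 blocks): {2,5,6} | {3,9,10} | {7,8,11}.

3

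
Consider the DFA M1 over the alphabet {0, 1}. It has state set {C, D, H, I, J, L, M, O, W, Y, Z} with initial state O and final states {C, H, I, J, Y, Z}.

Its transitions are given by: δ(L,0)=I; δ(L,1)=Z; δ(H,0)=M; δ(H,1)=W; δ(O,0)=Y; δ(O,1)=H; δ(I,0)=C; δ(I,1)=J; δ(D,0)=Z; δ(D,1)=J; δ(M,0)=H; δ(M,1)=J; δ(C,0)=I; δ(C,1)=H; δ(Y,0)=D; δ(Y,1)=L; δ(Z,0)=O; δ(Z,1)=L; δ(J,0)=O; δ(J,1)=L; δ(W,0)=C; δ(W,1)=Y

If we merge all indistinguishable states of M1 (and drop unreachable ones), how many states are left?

All states are reachable from the start state.
Start with accepting vs non-accepting: {C,H,I,J,Y,Z} | {D,L,M,O,W}.
On input 0, block {C,H,I,J,Y,Z} splits into {H,J,Y,Z} and {C,I}.
Refine {D,L,M,O,W} on symbol 0: members go to different blocks, giving {D,M,O} and {L,W}.
Stable partition: {H,J,Y,Z} | {D,M,O} | {C,I} | {L,W} — 4 equivalence classes.

4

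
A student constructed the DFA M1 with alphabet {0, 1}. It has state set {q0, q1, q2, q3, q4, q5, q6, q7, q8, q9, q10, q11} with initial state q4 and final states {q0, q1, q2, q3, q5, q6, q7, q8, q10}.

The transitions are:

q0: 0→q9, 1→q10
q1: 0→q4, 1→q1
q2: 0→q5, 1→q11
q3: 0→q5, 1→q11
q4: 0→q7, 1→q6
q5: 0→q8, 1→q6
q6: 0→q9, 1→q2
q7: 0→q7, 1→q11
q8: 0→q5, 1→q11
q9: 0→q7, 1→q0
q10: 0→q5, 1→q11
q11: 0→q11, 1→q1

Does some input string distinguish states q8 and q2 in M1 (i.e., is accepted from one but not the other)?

States {q3} cannot be reached from the start state, so discard them.
Initial partition by acceptance: {q0,q1,q2,q5,q6,q7,q8,q10} | {q4,q9,q11}.
Refine {q0,q1,q2,q5,q6,q7,q8,q10} on symbol 0: members go to different blocks, giving {q2,q5,q7,q8,q10} and {q0,q1,q6}.
On input 1, block {q2,q5,q7,q8,q10} splits into {q2,q7,q8,q10} and {q5}.
On input 0, block {q2,q7,q8,q10} splits into {q2,q8,q10} and {q7}.
On input 0, block {q4,q9,q11} splits into {q4,q9} and {q11}.
On input 1, block {q0,q1,q6} splits into {q0,q6} and {q1}.
Stable partition: {q2,q8,q10} | {q4,q9} | {q0,q6} | {q5} | {q7} | {q11} | {q1} — 7 equivalence classes.
q8 and q2 lie in the same block of the stable partition, so they are equivalent — no string distinguishes them.

No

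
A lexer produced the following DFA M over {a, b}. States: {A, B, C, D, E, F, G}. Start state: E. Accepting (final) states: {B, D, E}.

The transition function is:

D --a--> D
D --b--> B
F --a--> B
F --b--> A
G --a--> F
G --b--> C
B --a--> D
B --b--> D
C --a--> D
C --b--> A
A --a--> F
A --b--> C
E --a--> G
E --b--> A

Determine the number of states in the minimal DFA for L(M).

4

All states are reachable from the start state.
Initial partition by acceptance: {B,D,E} | {A,C,F,G}.
Refine {B,D,E} on symbol a: members go to different blocks, giving {B,D} and {E}.
On input a, block {A,C,F,G} splits into {A,G} and {C,F}.
Stable partition: {B,D} | {A,G} | {E} | {C,F} — 4 equivalence classes.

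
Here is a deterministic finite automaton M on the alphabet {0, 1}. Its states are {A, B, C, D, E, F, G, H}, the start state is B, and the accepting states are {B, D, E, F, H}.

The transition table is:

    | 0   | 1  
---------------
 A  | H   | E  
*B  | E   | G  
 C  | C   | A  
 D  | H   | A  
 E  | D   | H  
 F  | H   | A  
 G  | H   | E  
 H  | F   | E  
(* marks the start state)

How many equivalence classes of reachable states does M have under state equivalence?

3

First remove the unreachable states {C}; 7 states remain.
P0 = {B,D,E,F,H} | {A,G}.
On input 1, block {B,D,E,F,H} splits into {B,D,F} and {E,H}.
The partition is now stable with 3 blocks: {B,D,F} | {A,G} | {E,H}.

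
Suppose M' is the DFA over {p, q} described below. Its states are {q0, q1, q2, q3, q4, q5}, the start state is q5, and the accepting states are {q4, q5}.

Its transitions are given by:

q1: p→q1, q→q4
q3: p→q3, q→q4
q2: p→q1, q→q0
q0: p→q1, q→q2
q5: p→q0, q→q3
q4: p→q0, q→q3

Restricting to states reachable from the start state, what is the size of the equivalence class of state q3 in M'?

2

P0 = {q4,q5} | {q0,q1,q2,q3}.
Split {q0,q1,q2,q3} by δ(·,q) → {q0,q2} and {q1,q3}.
The partition is now stable with 3 blocks: {q4,q5} | {q0,q2} | {q1,q3}.
State q3 belongs to the block {q1,q3}, which has 2 states.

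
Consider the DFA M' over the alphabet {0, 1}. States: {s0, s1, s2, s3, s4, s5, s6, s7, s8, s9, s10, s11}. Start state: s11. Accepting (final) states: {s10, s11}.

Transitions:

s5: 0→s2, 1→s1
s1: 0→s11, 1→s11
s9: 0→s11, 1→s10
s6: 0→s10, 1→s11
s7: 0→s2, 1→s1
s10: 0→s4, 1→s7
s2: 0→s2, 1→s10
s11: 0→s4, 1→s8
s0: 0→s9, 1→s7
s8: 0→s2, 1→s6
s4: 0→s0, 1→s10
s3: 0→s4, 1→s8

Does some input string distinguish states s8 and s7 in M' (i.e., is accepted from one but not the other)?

First remove the unreachable states {s3,s5}; 10 states remain.
P0 = {s10,s11} | {s0,s1,s2,s4,s6,s7,s8,s9}.
Split {s0,s1,s2,s4,s6,s7,s8,s9} by δ(·,0) → {s0,s2,s4,s7,s8} and {s1,s6,s9}.
Split {s0,s2,s4,s7,s8} by δ(·,0) → {s2,s4,s7,s8} and {s0}.
On input 0, block {s2,s4,s7,s8} splits into {s2,s7,s8} and {s4}.
Refine {s2,s7,s8} on symbol 1: members go to different blocks, giving {s7,s8} and {s2}.
Stable partition: {s10,s11} | {s7,s8} | {s1,s6,s9} | {s0} | {s4} | {s2} — 6 equivalence classes.
s8 and s7 lie in the same block of the stable partition, so they are equivalent — no string distinguishes them.

No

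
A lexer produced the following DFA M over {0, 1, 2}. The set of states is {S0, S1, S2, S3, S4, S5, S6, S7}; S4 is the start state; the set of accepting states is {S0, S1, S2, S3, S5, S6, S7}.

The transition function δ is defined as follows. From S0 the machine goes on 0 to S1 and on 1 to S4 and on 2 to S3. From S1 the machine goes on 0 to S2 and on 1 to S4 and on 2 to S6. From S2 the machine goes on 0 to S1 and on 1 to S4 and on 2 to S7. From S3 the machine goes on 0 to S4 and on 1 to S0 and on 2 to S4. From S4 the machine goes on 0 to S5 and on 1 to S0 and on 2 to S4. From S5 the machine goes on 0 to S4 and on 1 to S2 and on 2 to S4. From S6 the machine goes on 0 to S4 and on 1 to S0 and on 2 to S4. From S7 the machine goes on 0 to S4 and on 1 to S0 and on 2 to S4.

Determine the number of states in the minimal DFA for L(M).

3

Every state is reachable, so we keep all 8.
Initial partition by acceptance: {S0,S1,S2,S3,S5,S6,S7} | {S4}.
On input 0, block {S0,S1,S2,S3,S5,S6,S7} splits into {S3,S5,S6,S7} and {S0,S1,S2}.
The partition is now stable with 3 blocks: {S3,S5,S6,S7} | {S4} | {S0,S1,S2}.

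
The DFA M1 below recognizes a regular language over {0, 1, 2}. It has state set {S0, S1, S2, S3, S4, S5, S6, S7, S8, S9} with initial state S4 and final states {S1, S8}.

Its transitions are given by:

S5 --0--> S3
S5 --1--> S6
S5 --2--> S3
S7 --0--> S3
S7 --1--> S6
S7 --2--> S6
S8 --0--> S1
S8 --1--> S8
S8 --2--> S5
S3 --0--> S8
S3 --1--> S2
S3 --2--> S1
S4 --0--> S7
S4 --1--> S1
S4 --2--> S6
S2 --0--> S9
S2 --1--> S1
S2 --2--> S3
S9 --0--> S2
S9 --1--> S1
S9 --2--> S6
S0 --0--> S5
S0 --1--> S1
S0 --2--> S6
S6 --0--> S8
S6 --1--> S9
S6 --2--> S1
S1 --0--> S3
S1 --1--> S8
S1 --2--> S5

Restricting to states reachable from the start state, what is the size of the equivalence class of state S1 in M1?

1

Reachable states from the start: {S1,S2,S3,S4,S5,S6,S7,S8,S9}. Unreachable: {S0} — drop them.
P0 = {S1,S8} | {S2,S3,S4,S5,S6,S7,S9}.
On input 0, block {S1,S8} splits into {S1} and {S8}.
On input 0, block {S2,S3,S4,S5,S6,S7,S9} splits into {S2,S4,S5,S7,S9} and {S3,S6}.
Split {S2,S4,S5,S7,S9} by δ(·,0) → {S2,S4,S9} and {S5,S7}.
On input 0, block {S2,S4,S9} splits into {S2,S9} and {S4}.
The partition is now stable with 6 blocks: {S1} | {S2,S9} | {S8} | {S3,S6} | {S5,S7} | {S4}.
State S1 belongs to the block {S1}, which has 1 states.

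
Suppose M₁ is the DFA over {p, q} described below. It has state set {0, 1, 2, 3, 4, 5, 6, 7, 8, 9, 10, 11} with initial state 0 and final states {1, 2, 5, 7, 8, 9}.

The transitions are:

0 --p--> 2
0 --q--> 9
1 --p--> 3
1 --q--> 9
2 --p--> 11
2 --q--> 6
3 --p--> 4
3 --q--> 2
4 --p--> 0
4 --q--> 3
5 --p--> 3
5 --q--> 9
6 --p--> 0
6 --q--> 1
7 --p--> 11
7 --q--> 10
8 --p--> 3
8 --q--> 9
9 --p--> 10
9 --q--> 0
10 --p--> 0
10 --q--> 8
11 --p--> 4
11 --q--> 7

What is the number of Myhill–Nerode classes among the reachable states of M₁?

First remove the unreachable states {5}; 11 states remain.
P0 = {1,2,7,8,9} | {0,3,4,6,10,11}.
Split {1,2,7,8,9} by δ(·,q) → {2,7,9} and {1,8}.
On input p, block {0,3,4,6,10,11} splits into {3,4,6,10,11} and {0}.
Refine {2,7,9} on symbol q: members go to different blocks, giving {2,7} and {9}.
Split {3,4,6,10,11} by δ(·,p) → {4,6,10} and {3,11}.
On input q, block {4,6,10} splits into {6,10} and {4}.
No further refinement is possible. Final partition (7 blocks): {2,7} | {6,10} | {1,8} | {0} | {9} | {3,11} | {4}.

7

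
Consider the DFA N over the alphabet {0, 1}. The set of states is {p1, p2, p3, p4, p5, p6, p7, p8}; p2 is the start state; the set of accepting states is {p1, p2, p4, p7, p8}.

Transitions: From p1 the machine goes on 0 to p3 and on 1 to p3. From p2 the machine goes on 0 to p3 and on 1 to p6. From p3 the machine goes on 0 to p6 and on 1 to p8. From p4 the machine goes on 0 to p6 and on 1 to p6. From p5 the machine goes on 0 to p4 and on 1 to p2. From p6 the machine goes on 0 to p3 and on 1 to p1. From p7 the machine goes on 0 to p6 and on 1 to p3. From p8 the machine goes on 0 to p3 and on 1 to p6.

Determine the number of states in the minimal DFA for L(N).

First remove the unreachable states {p4,p5,p7}; 5 states remain.
Start with accepting vs non-accepting: {p1,p2,p8} | {p3,p6}.
The partition is now stable with 2 blocks: {p1,p2,p8} | {p3,p6}.

2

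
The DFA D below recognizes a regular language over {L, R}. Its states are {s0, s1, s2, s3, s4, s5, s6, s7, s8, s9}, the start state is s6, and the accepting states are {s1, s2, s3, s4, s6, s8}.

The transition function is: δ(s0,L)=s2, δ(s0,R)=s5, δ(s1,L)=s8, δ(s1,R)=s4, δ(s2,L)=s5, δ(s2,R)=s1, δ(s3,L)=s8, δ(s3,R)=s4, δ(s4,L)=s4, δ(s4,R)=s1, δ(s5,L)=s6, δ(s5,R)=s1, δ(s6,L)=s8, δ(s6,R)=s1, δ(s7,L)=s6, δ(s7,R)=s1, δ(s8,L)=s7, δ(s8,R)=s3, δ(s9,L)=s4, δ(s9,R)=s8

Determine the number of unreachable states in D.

4

No path from s6 leads to s0, s2, s5, s9; the other 6 states are all reachable.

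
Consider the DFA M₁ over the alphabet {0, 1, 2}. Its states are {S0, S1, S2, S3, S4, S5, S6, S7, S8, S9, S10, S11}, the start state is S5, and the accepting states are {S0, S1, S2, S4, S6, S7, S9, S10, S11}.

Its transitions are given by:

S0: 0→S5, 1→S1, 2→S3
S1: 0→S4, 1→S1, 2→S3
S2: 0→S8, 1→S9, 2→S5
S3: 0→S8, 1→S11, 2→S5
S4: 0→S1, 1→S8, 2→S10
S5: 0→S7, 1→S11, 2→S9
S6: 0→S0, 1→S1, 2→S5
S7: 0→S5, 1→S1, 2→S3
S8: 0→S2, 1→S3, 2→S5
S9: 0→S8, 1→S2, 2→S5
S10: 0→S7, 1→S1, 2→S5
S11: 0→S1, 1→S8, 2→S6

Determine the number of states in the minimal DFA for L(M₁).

8

Initial partition by acceptance: {S0,S1,S2,S4,S6,S7,S9,S10,S11} | {S3,S5,S8}.
On input 0, block {S0,S1,S2,S4,S6,S7,S9,S10,S11} splits into {S1,S4,S6,S10,S11} and {S0,S2,S7,S9}.
On input 0, block {S1,S4,S6,S10,S11} splits into {S1,S4,S11} and {S6,S10}.
Split {S1,S4,S11} by δ(·,1) → {S4,S11} and {S1}.
Split {S3,S5,S8} by δ(·,0) → {S5,S8} and {S3}.
On input 1, block {S5,S8} splits into {S5} and {S8}.
Refine {S0,S2,S7,S9} on symbol 0: members go to different blocks, giving {S0,S7} and {S2,S9}.
No further refinement is possible. Final partition (8 blocks): {S4,S11} | {S5} | {S0,S7} | {S6,S10} | {S1} | {S3} | {S8} | {S2,S9}.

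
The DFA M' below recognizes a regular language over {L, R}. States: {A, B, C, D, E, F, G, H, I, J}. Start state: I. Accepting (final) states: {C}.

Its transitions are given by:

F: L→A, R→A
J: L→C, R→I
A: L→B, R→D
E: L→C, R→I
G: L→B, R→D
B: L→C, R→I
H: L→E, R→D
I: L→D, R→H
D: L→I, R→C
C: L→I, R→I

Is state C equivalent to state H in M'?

First remove the unreachable states {A,B,F,G,J}; 5 states remain.
P0 = {C} | {D,E,H,I}.
On input L, block {D,E,H,I} splits into {D,H,I} and {E}.
Split {D,H,I} by δ(·,L) → {D,I} and {H}.
Refine {D,I} on symbol R: members go to different blocks, giving {D} and {I}.
The partition is now stable with 5 blocks: {C} | {D} | {E} | {H} | {I}.
C and H end up in different blocks, so they are distinguishable. For instance, the string 'ε' is accepted from only C.

No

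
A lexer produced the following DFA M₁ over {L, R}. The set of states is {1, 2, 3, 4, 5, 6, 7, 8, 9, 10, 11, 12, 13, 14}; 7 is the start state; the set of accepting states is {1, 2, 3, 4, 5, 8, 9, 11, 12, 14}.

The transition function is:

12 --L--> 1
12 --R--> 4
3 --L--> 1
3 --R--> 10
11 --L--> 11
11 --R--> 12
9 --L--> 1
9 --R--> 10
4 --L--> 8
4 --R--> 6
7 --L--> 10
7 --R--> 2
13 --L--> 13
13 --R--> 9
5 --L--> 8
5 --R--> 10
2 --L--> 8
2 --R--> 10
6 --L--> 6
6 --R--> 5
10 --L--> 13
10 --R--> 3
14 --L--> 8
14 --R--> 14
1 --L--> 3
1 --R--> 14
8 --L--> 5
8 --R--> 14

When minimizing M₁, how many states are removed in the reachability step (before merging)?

BFS from 7 reaches {1, 2, 3, 5, 7, 8, 9, 10, 13, 14}; the 4 state(s) 4, 6, 11, 12 are never visited.

4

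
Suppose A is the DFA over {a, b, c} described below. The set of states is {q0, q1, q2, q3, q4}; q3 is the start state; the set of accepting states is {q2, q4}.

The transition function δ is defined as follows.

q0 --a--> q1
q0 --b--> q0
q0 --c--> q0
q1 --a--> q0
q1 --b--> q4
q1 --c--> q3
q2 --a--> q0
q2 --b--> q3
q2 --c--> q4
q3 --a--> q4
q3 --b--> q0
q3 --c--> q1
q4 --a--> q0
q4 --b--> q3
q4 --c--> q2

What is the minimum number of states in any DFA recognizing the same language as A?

4

P0 = {q2,q4} | {q0,q1,q3}.
On input a, block {q0,q1,q3} splits into {q0,q1} and {q3}.
Refine {q0,q1} on symbol b: members go to different blocks, giving {q0} and {q1}.
The partition is now stable with 4 blocks: {q2,q4} | {q0} | {q3} | {q1}.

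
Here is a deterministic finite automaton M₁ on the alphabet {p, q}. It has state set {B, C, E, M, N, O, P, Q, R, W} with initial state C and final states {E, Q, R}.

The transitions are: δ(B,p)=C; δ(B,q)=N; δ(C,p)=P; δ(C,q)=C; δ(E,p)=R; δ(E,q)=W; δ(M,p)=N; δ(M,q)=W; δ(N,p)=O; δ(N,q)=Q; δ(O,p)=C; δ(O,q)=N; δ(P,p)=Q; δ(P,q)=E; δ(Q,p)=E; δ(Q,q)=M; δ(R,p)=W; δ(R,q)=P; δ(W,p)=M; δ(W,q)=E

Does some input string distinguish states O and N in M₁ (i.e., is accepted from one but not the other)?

Yes

States {B} cannot be reached from the start state, so discard them.
Initial partition by acceptance: {E,Q,R} | {C,M,N,O,P,W}.
Refine {E,Q,R} on symbol p: members go to different blocks, giving {E,Q} and {R}.
On input p, block {E,Q} splits into {Q} and {E}.
Split {C,M,N,O,P,W} by δ(·,p) → {C,M,N,O,W} and {P}.
Refine {C,M,N,O,W} on symbol p: members go to different blocks, giving {M,N,O,W} and {C}.
Split {M,N,O,W} by δ(·,p) → {M,N,W} and {O}.
Split {M,N,W} by δ(·,p) → {M,W} and {N}.
On input p, block {M,W} splits into {W} and {M}.
No further refinement is possible. Final partition (9 blocks): {Q} | {W} | {R} | {E} | {P} | {C} | {O} | {N} | {M}.
O and N end up in different blocks, so they are distinguishable. For instance, the string 'q' is accepted from only N.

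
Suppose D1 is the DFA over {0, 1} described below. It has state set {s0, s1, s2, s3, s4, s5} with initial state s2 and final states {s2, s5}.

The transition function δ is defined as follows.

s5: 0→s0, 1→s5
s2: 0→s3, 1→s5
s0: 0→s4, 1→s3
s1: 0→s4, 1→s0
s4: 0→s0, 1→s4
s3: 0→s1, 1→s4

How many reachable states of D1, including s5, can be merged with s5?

Start with accepting vs non-accepting: {s2,s5} | {s0,s1,s3,s4}.
No further refinement is possible. Final partition (2 blocks): {s2,s5} | {s0,s1,s3,s4}.
State s5 belongs to the block {s2,s5}, which has 2 states.

2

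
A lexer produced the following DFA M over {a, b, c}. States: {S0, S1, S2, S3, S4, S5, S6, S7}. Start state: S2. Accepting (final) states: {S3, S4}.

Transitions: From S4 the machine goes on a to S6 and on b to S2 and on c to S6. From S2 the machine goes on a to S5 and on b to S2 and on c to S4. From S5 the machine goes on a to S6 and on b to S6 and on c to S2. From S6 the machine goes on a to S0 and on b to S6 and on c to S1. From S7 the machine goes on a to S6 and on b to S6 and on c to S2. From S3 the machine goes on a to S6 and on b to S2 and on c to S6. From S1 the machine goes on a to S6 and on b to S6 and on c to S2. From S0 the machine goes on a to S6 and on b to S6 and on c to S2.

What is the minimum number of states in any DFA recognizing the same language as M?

States {S3,S7} cannot be reached from the start state, so discard them.
Start with accepting vs non-accepting: {S4} | {S0,S1,S2,S5,S6}.
Refine {S0,S1,S2,S5,S6} on symbol c: members go to different blocks, giving {S0,S1,S5,S6} and {S2}.
Split {S0,S1,S5,S6} by δ(·,c) → {S0,S1,S5} and {S6}.
The partition is now stable with 4 blocks: {S4} | {S0,S1,S5} | {S2} | {S6}.

4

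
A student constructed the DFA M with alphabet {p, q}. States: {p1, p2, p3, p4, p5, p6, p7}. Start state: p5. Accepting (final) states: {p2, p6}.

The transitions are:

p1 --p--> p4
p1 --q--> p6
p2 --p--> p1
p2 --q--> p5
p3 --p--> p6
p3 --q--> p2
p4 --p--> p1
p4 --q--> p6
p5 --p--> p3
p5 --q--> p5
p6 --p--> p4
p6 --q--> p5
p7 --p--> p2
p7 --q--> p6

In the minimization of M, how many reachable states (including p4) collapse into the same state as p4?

2

Reachable states from the start: {p1,p2,p3,p4,p5,p6}. Unreachable: {p7} — drop them.
Initial partition by acceptance: {p2,p6} | {p1,p3,p4,p5}.
Split {p1,p3,p4,p5} by δ(·,p) → {p1,p4,p5} and {p3}.
Split {p1,p4,p5} by δ(·,p) → {p1,p4} and {p5}.
The partition is now stable with 4 blocks: {p2,p6} | {p1,p4} | {p3} | {p5}.
State p4 belongs to the block {p1,p4}, which has 2 states.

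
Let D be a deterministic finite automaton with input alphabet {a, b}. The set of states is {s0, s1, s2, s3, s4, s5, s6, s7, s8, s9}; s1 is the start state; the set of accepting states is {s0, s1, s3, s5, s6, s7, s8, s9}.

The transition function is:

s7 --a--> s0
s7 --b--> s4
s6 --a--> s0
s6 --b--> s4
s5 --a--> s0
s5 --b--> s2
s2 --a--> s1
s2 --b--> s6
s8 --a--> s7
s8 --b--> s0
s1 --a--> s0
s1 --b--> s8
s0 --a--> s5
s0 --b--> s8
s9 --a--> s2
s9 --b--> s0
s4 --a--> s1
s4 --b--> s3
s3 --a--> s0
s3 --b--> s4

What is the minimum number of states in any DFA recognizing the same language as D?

4

First remove the unreachable states {s9}; 9 states remain.
P0 = {s0,s1,s3,s5,s6,s7,s8} | {s2,s4}.
Split {s0,s1,s3,s5,s6,s7,s8} by δ(·,b) → {s3,s5,s6,s7} and {s0,s1,s8}.
Refine {s0,s1,s8} on symbol a: members go to different blocks, giving {s0,s8} and {s1}.
Stable partition: {s3,s5,s6,s7} | {s2,s4} | {s0,s8} | {s1} — 4 equivalence classes.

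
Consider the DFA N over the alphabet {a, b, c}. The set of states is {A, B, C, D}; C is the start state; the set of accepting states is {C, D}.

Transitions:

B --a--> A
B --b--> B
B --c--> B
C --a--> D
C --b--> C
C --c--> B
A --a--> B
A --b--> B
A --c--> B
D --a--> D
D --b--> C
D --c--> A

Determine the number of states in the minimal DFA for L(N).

Every state is reachable, so we keep all 4.
Start with accepting vs non-accepting: {C,D} | {A,B}.
Stable partition: {C,D} | {A,B} — 2 equivalence classes.

2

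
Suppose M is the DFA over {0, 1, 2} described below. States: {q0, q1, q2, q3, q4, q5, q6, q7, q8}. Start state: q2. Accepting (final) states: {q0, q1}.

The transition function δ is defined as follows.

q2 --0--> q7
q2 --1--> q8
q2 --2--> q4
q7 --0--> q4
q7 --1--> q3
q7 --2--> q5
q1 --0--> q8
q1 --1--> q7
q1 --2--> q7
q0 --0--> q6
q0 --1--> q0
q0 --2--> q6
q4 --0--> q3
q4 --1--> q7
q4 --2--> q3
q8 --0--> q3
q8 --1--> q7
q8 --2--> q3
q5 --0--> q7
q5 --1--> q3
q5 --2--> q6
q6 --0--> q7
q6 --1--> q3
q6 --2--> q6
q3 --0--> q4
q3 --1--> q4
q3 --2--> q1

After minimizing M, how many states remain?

6

States {q0} cannot be reached from the start state, so discard them.
P0 = {q1} | {q2,q3,q4,q5,q6,q7,q8}.
Split {q2,q3,q4,q5,q6,q7,q8} by δ(·,2) → {q2,q4,q5,q6,q7,q8} and {q3}.
On input 0, block {q2,q4,q5,q6,q7,q8} splits into {q2,q5,q6,q7} and {q4,q8}.
Split {q2,q5,q6,q7} by δ(·,0) → {q2,q5,q6} and {q7}.
On input 1, block {q2,q5,q6} splits into {q5,q6} and {q2}.
No further refinement is possible. Final partition (6 blocks): {q1} | {q5,q6} | {q3} | {q4,q8} | {q7} | {q2}.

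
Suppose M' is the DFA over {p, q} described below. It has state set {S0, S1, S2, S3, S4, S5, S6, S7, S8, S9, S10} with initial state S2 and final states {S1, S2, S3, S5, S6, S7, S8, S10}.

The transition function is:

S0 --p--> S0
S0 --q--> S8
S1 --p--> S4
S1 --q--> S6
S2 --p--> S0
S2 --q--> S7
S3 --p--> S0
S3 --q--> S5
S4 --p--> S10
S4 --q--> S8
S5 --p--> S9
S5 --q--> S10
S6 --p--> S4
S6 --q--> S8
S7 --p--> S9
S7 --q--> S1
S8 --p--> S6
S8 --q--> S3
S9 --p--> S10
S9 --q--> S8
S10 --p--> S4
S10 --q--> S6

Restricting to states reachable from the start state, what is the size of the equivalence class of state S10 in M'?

2

Every state is reachable, so we keep all 11.
P0 = {S1,S2,S3,S5,S6,S7,S8,S10} | {S0,S4,S9}.
On input p, block {S1,S2,S3,S5,S6,S7,S8,S10} splits into {S1,S2,S3,S5,S6,S7,S10} and {S8}.
Refine {S1,S2,S3,S5,S6,S7,S10} on symbol q: members go to different blocks, giving {S1,S2,S3,S5,S7,S10} and {S6}.
Split {S1,S2,S3,S5,S7,S10} by δ(·,q) → {S2,S3,S5,S7} and {S1,S10}.
On input q, block {S2,S3,S5,S7} splits into {S2,S3} and {S5,S7}.
On input p, block {S0,S4,S9} splits into {S4,S9} and {S0}.
Stable partition: {S2,S3} | {S4,S9} | {S8} | {S6} | {S1,S10} | {S5,S7} | {S0} — 7 equivalence classes.
State S10 belongs to the block {S1,S10}, which has 2 states.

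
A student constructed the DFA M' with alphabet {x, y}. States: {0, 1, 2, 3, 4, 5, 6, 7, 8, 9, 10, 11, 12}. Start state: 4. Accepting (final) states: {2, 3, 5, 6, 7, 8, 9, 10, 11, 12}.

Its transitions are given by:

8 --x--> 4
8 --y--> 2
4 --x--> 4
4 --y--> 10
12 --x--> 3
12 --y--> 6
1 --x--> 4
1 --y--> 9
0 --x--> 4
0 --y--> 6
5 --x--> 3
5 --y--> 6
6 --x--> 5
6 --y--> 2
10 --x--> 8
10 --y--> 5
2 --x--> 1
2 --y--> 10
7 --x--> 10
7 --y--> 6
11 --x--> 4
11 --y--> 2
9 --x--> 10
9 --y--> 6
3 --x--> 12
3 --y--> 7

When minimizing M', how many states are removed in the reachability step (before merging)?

No path from 4 leads to 0, 11; the other 11 states are all reachable.

2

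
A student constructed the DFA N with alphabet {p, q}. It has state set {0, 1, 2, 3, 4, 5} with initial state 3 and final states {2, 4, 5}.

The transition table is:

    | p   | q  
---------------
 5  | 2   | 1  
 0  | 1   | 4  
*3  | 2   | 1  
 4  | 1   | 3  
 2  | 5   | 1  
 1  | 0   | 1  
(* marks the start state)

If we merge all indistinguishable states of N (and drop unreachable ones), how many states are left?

5

All states are reachable from the start state.
Initial partition by acceptance: {2,4,5} | {0,1,3}.
Split {2,4,5} by δ(·,p) → {2,5} and {4}.
Refine {0,1,3} on symbol p: members go to different blocks, giving {0,1} and {3}.
Refine {0,1} on symbol q: members go to different blocks, giving {0} and {1}.
No further refinement is possible. Final partition (5 blocks): {2,5} | {0} | {4} | {3} | {1}.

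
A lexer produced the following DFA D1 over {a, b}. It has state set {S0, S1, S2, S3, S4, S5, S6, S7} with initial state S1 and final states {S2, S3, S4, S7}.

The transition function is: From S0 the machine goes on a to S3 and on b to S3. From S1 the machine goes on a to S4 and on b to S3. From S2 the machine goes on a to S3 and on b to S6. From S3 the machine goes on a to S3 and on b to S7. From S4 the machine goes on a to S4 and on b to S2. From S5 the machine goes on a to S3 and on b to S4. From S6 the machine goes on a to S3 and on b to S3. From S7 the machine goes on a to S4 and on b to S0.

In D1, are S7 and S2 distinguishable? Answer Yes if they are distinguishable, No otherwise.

No

Reachable states from the start: {S0,S1,S2,S3,S4,S6,S7}. Unreachable: {S5} — drop them.
Initial partition by acceptance: {S2,S3,S4,S7} | {S0,S1,S6}.
Split {S2,S3,S4,S7} by δ(·,b) → {S2,S7} and {S3,S4}.
No further refinement is possible. Final partition (3 blocks): {S2,S7} | {S0,S1,S6} | {S3,S4}.
S7 and S2 lie in the same block of the stable partition, so they are equivalent — no string distinguishes them.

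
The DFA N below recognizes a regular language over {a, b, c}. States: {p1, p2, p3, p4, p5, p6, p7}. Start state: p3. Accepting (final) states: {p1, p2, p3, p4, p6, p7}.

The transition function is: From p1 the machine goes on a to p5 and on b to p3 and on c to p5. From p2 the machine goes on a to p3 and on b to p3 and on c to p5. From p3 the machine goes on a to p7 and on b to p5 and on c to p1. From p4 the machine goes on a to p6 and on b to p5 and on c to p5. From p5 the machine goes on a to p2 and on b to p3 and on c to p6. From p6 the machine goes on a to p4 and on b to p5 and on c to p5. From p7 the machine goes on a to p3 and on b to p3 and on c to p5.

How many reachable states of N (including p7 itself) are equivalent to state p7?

2

Every state is reachable, so we keep all 7.
Start with accepting vs non-accepting: {p1,p2,p3,p4,p6,p7} | {p5}.
Split {p1,p2,p3,p4,p6,p7} by δ(·,a) → {p2,p3,p4,p6,p7} and {p1}.
Refine {p2,p3,p4,p6,p7} on symbol b: members go to different blocks, giving {p3,p4,p6} and {p2,p7}.
Split {p3,p4,p6} by δ(·,a) → {p4,p6} and {p3}.
No further refinement is possible. Final partition (5 blocks): {p4,p6} | {p5} | {p1} | {p2,p7} | {p3}.
State p7 belongs to the block {p2,p7}, which has 2 states.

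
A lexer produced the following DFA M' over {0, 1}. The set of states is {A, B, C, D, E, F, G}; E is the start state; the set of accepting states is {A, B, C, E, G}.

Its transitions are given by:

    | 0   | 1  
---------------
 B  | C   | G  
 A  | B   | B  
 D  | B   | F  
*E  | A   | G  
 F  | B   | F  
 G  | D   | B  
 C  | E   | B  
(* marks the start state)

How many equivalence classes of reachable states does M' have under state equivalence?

All states are reachable from the start state.
Initial partition by acceptance: {A,B,C,E,G} | {D,F}.
Split {A,B,C,E,G} by δ(·,0) → {A,B,C,E} and {G}.
Split {A,B,C,E} by δ(·,1) → {A,C} and {B,E}.
Stable partition: {A,C} | {D,F} | {G} | {B,E} — 4 equivalence classes.

4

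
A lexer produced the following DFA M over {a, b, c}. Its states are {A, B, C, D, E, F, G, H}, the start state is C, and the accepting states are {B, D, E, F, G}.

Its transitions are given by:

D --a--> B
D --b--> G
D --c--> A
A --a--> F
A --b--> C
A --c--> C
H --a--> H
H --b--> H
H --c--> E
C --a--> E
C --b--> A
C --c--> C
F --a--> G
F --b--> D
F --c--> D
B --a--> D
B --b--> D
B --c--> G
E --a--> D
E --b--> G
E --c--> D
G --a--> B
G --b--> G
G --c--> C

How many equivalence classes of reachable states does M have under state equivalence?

States {H} cannot be reached from the start state, so discard them.
Initial partition by acceptance: {B,D,E,F,G} | {A,C}.
Refine {B,D,E,F,G} on symbol c: members go to different blocks, giving {B,E,F} and {D,G}.
The partition is now stable with 3 blocks: {B,E,F} | {A,C} | {D,G}.

3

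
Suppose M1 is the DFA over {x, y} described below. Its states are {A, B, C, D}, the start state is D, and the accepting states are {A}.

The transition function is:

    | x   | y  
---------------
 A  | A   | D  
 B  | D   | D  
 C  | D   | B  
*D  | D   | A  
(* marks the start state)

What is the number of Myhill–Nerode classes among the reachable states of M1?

States {B,C} cannot be reached from the start state, so discard them.
Initial partition by acceptance: {A} | {D}.
Stable partition: {A} | {D} — 2 equivalence classes.

2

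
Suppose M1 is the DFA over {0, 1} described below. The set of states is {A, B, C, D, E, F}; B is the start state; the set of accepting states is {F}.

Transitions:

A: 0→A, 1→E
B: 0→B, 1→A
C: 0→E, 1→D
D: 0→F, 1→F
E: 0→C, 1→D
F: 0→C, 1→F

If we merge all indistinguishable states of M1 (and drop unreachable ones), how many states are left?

Start with accepting vs non-accepting: {F} | {A,B,C,D,E}.
Refine {A,B,C,D,E} on symbol 0: members go to different blocks, giving {A,B,C,E} and {D}.
Refine {A,B,C,E} on symbol 1: members go to different blocks, giving {A,B} and {C,E}.
On input 1, block {A,B} splits into {A} and {B}.
The partition is now stable with 5 blocks: {F} | {A} | {D} | {C,E} | {B}.

5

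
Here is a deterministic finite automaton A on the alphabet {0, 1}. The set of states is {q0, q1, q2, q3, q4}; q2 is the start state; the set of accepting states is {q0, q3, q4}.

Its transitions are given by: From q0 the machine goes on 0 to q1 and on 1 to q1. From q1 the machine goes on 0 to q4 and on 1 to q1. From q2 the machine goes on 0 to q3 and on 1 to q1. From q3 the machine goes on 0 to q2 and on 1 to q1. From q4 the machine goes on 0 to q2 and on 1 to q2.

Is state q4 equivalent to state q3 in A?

First remove the unreachable states {q0}; 4 states remain.
P0 = {q3,q4} | {q1,q2}.
Stable partition: {q3,q4} | {q1,q2} — 2 equivalence classes.
q4 and q3 lie in the same block of the stable partition, so they are equivalent — no string distinguishes them.

Yes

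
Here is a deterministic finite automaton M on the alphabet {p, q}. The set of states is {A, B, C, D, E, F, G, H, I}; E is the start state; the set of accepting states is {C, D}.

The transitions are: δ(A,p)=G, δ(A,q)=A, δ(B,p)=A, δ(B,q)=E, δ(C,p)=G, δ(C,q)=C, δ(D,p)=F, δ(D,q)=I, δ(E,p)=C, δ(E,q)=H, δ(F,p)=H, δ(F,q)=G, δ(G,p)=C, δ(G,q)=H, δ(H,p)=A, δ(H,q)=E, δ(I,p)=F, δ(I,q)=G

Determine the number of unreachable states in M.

4

BFS from E reaches {A, C, E, G, H}; the 4 state(s) B, D, F, I are never visited.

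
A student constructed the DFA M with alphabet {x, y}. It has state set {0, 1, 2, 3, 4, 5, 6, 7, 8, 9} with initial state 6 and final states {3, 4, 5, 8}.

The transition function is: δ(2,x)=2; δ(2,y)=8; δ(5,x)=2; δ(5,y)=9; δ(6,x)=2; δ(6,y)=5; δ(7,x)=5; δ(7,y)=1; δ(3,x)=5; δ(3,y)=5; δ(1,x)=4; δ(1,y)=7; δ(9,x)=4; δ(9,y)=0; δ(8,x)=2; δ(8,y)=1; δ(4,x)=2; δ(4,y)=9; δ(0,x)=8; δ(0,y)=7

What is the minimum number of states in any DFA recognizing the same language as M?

States {3} cannot be reached from the start state, so discard them.
Initial partition by acceptance: {4,5,8} | {0,1,2,6,7,9}.
Split {0,1,2,6,7,9} by δ(·,x) → {0,1,7,9} and {2,6}.
Stable partition: {4,5,8} | {0,1,7,9} | {2,6} — 3 equivalence classes.

3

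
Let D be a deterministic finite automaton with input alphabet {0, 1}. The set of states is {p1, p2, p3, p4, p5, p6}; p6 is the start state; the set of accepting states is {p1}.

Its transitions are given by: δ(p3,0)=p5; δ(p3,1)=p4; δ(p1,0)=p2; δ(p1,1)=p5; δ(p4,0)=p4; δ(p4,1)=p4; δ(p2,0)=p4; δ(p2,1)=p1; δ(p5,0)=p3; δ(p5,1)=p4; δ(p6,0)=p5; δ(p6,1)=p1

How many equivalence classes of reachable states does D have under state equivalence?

Every state is reachable, so we keep all 6.
Start with accepting vs non-accepting: {p1} | {p2,p3,p4,p5,p6}.
Split {p2,p3,p4,p5,p6} by δ(·,1) → {p3,p4,p5} and {p2,p6}.
No further refinement is possible. Final partition (3 blocks): {p1} | {p3,p4,p5} | {p2,p6}.

3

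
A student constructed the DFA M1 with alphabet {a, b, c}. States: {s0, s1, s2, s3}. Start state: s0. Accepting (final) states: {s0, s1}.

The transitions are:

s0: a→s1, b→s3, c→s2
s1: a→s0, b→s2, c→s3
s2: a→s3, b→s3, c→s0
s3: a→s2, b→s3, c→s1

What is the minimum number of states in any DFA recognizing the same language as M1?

2

Every state is reachable, so we keep all 4.
Initial partition by acceptance: {s0,s1} | {s2,s3}.
No further refinement is possible. Final partition (2 blocks): {s0,s1} | {s2,s3}.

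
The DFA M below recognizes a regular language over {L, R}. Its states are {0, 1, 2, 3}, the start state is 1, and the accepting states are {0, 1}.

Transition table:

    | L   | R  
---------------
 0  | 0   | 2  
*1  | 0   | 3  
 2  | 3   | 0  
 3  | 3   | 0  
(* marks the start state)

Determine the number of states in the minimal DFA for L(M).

Every state is reachable, so we keep all 4.
P0 = {0,1} | {2,3}.
The partition is now stable with 2 blocks: {0,1} | {2,3}.

2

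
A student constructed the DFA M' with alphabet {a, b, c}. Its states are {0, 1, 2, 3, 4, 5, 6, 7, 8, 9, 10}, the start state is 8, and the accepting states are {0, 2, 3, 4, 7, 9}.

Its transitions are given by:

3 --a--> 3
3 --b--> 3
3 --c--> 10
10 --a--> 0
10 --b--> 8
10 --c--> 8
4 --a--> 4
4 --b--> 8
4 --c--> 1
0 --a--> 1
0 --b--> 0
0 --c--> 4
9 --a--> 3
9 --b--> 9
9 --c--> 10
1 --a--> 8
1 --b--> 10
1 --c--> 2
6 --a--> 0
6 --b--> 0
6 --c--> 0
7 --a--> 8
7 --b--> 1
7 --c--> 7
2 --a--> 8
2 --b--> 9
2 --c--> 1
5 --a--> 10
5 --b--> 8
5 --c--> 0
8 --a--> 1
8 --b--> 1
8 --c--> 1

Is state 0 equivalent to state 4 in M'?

No

Reachable states from the start: {0,1,2,3,4,8,9,10}. Unreachable: {5,6,7} — drop them.
Start with accepting vs non-accepting: {0,2,3,4,9} | {1,8,10}.
On input a, block {0,2,3,4,9} splits into {3,4,9} and {0,2}.
Split {3,4,9} by δ(·,b) → {3,9} and {4}.
On input a, block {1,8,10} splits into {1,8} and {10}.
On input b, block {1,8} splits into {1} and {8}.
On input a, block {0,2} splits into {0} and {2}.
No further refinement is possible. Final partition (7 blocks): {3,9} | {1} | {0} | {4} | {10} | {8} | {2}.
0 and 4 end up in different blocks, so they are distinguishable. For instance, the string 'a' is accepted from only 4.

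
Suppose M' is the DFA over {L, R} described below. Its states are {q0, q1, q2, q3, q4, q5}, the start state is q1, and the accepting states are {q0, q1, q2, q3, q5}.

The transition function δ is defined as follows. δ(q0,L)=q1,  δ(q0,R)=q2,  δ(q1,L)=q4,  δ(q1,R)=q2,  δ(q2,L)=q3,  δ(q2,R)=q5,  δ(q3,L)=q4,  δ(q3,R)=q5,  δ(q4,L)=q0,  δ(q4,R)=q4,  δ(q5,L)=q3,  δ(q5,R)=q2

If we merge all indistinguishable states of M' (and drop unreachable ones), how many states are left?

Initial partition by acceptance: {q0,q1,q2,q3,q5} | {q4}.
On input L, block {q0,q1,q2,q3,q5} splits into {q0,q2,q5} and {q1,q3}.
Stable partition: {q0,q2,q5} | {q4} | {q1,q3} — 3 equivalence classes.

3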